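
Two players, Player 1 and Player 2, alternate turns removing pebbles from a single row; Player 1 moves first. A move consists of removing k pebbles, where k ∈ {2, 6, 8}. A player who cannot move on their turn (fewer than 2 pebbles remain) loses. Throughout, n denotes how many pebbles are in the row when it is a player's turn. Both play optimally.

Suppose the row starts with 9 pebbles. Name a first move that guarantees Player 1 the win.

Classify positions by backward induction: terminal positions (no move available) are L. From any other position, the mover wins iff some move reaches an L.
n=0: no move → L
n=1: no move → L
n=2: →0(L), so W
n=3: →1(L), so W
n=4: →2(W) only, which is W, so L
n=5: →3(W) only, which is W, so L
n=6: →4(L), so W
n=7: →5(L), so W
n=8: →0(L), so W
n=9: →1(L), so W
From 9, the L positions reachable in one move are: 1.

Remove 8, leaving 1.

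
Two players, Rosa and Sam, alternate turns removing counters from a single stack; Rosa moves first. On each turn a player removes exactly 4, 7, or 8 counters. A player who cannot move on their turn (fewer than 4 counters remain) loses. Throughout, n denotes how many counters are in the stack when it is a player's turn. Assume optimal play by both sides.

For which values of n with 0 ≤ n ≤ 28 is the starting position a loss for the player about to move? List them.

Compute win/loss labels from the base case upward. A position with no move is L. Any other position is W if it can reach an L in one move, else L.
n=0: no move → L
n=1: no move → L
n=2: no move → L
n=3: no move → L
n=4: can move to 0, which is L ⇒ W
n=5: can move to 1, which is L ⇒ W
n=6: can move to 2, which is L ⇒ W
n=7: can move to 3, which is L ⇒ W
n=8: can move to 1, which is L ⇒ W
n=9: can move to 2, which is L ⇒ W
n=10: can move to 3, which is L ⇒ W
n=11: can move to 3, which is L ⇒ W
n=12: moves to 8(W), 5(W), 4(W); every one is W ⇒ L
n=13: moves to 9(W), 6(W), 5(W); every one is W ⇒ L
n=14: moves to 10(W), 7(W), 6(W); every one is W ⇒ L
n=15: moves to 11(W), 8(W), 7(W); every one is W ⇒ L
n=16: can move to 12, which is L ⇒ W
n=17: can move to 13, which is L ⇒ W
n=18: can move to 14, which is L ⇒ W
n=19: can move to 15, which is L ⇒ W
n=20: can move to 13, which is L ⇒ W
n=21: can move to 14, which is L ⇒ W
n=22: can move to 15, which is L ⇒ W
n=23: can move to 15, which is L ⇒ W
n=24: moves to 20(W), 17(W), 16(W); every one is W ⇒ L
n=25: moves to 21(W), 18(W), 17(W); every one is W ⇒ L
n=26: moves to 22(W), 19(W), 18(W); every one is W ⇒ L
n=27: moves to 23(W), 20(W), 19(W); every one is W ⇒ L
n=28: can move to 24, which is L ⇒ W
The losing starting values of n are exactly the entries labelled L in this table (12 of them).

0, 1, 2, 3, 12, 13, 14, 15, 24, 25, 26, 27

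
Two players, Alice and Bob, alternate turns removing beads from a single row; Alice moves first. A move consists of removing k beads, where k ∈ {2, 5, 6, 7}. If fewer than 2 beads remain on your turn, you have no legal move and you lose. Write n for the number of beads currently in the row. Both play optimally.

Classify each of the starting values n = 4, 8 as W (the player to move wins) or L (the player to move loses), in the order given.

Positions with no move are L. A position that does have a move is losing for the player to move precisely when every available move leads to a winning position for the opponent. Fill in the labels:
n=0: no move → L
n=1: no move → L
n=2: W (go to 0, an L position)
n=3: W (go to 1, an L position)
n=4: L (sole option 2(W) is W)
n=5: W (go to 0, an L position)
n=6: W (go to 4, an L position)
n=7: W (go to 1, an L position)
n=8: W (go to 1, an L position)

4: L, 8: W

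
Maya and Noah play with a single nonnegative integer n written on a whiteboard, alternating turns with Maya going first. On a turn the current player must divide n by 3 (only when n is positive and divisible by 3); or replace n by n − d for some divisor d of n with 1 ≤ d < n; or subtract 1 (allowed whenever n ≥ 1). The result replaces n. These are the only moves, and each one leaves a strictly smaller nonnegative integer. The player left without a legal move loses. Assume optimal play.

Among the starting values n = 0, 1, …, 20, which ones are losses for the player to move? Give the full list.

0, 2, 5, 7, 9, 11, 13, 16, 19

Work bottom-up. With no move the player to move loses. Otherwise the position is W if at least one move leads to an L position for the opponent, and L if every move leads to a W.
n=0: no move → L
n=1: reaches L-position 0 → W
n=2: only reaches 1(W), which is W → L
n=3: reaches L-position 2 → W
n=4: reaches L-position 2 → W
n=5: only reaches 4(W), which is W → L
n=6: reaches L-position 2 → W
n=7: only reaches 6(W), which is W → L
n=8: reaches L-position 7 → W
n=9: only reaches 3(W), 6(W), 8(W), all W → L
n=10: reaches L-position 5 → W
n=11: only reaches 10(W), which is W → L
n=12: reaches L-position 9 → W
n=13: only reaches 12(W), which is W → L
n=14: reaches L-position 7 → W
n=15: reaches L-position 5 → W
n=16: only reaches 8(W), 12(W), 14(W), 15(W), all W → L
n=17: reaches L-position 16 → W
n=18: reaches L-position 9 → W
n=19: only reaches 18(W), which is W → L
n=20: reaches L-position 16 → W
Reading off the rows marked L gives the requested list; there are 9 such values of n.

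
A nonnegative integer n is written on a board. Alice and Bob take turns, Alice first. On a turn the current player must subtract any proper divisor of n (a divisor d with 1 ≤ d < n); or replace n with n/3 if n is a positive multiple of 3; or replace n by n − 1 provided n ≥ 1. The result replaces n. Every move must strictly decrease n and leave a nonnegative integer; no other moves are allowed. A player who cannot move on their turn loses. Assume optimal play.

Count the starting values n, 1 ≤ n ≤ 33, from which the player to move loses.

Use the standard recursion: the mover loses at a terminal position; elsewhere, the mover wins exactly when some move hands the opponent an L position.
n=0: no move → L
n=1: can move to 0, which is L ⇒ W
n=2: the only move is to 1(W), a W ⇒ L
n=3: can move to 2, which is L ⇒ W
n=4: can move to 2, which is L ⇒ W
n=5: the only move is to 4(W), a W ⇒ L
n=6: can move to 2, which is L ⇒ W
n=7: the only move is to 6(W), a W ⇒ L
n=8: can move to 7, which is L ⇒ W
n=9: moves to 3(W), 6(W), 8(W); every one is W ⇒ L
n=10: can move to 5, which is L ⇒ W
n=11: the only move is to 10(W), a W ⇒ L
n=12: can move to 9, which is L ⇒ W
n=13: the only move is to 12(W), a W ⇒ L
n=14: can move to 7, which is L ⇒ W
n=15: can move to 5, which is L ⇒ W
n=16: moves to 8(W), 12(W), 14(W), 15(W); every one is W ⇒ L
n=17: can move to 16, which is L ⇒ W
n=18: can move to 9, which is L ⇒ W
n=19: the only move is to 18(W), a W ⇒ L
n=20: can move to 16, which is L ⇒ W
n=21: can move to 7, which is L ⇒ W
n=22: can move to 11, which is L ⇒ W
n=23: the only move is to 22(W), a W ⇒ L
n=24: can move to 16, which is L ⇒ W
n=25: moves to 20(W), 24(W); every one is W ⇒ L
n=26: can move to 13, which is L ⇒ W
n=27: can move to 9, which is L ⇒ W
n=28: moves to 14(W), 21(W), 24(W), 26(W), 27(W); every one is W ⇒ L
n=29: can move to 28, which is L ⇒ W
n=30: can move to 25, which is L ⇒ W
n=31: the only move is to 30(W), a W ⇒ L
n=32: can move to 16, which is L ⇒ W
n=33: can move to 11, which is L ⇒ W
L entries with 1 ≤ n ≤ 33 (n=0 is outside the asked range and is not counted): n = 2, 5, 7, 9, 11, 13, 16, 19, 23, 25, 28, 31; that makes 12.

12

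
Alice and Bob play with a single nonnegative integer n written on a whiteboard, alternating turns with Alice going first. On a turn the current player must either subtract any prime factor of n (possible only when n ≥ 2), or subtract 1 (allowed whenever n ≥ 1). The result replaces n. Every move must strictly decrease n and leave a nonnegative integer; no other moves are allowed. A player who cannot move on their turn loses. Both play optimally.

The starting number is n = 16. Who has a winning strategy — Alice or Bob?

Bob wins.

Compute win/loss labels from the base case upward. A position with no move is L. Any other position is W if it can reach an L in one move, else L.
n=0: no move → L
n=1: →0(L), so W
n=2: →0(L), so W
n=3: →0(L), so W
n=4: →2(W), 3(W) — all W, so L
n=5: →0(L), so W
n=6: →4(L), so W
n=7: →0(L), so W
n=8: →6(W), 7(W) — all W, so L
n=9: →8(L), so W
n=10: →8(L), so W
n=11: →0(L), so W
n=12: →9(W), 10(W), 11(W) — all W, so L
n=13: →0(L), so W
n=14: →12(L), so W
n=15: →12(L), so W
n=16: →14(W), 15(W) — all W, so L
The starting position 16 is L: whatever Alice does, the opponent receives a W position.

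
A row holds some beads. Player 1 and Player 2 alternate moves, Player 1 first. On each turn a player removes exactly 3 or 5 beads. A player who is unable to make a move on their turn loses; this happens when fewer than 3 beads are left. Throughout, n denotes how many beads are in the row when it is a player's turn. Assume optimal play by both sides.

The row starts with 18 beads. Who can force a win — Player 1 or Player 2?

Player 2 wins.

Label each position W (a win for the player to move) or L (a loss). A position with no legal move is L; any other position is W exactly when some move reaches an L, and L when every move reaches a W.
n=0: no move → L
n=1: no move → L
n=2: no move → L
n=3: →0(L), so W
n=4: →1(L), so W
n=5: →2(L), so W
n=6: →1(L), so W
n=7: →2(L), so W
n=8: →5(W), 3(W) — all W, so L
n=9: →6(W), 4(W) — all W, so L
n=10: →7(W), 5(W) — all W, so L
n=11: →8(L), so W
n=12: →9(L), so W
n=13: →10(L), so W
n=14: →9(L), so W
n=15: →10(L), so W
n=16: →13(W), 11(W) — all W, so L
n=17: →14(W), 12(W) — all W, so L
n=18: →15(W), 13(W) — all W, so L
Every move from 18 reaches a W position, so the mover loses.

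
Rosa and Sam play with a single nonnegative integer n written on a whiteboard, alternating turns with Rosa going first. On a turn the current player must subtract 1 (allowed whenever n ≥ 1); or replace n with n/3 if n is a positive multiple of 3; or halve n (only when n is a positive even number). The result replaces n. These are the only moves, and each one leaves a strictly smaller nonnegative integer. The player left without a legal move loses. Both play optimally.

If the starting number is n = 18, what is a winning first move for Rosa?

Move to 9.

Positions with no move are L. A position that does have a move is losing for the player to move precisely when every available move leads to a winning position for the opponent. Fill in the labels:
n=0: no move → L
n=1: can move to 0, which is L ⇒ W
n=2: the only move is to 1(W), a W ⇒ L
n=3: can move to 2, which is L ⇒ W
n=4: can move to 2, which is L ⇒ W
n=5: the only move is to 4(W), a W ⇒ L
n=6: can move to 2, which is L ⇒ W
n=7: the only move is to 6(W), a W ⇒ L
n=8: can move to 7, which is L ⇒ W
n=9: moves to 3(W), 8(W); every one is W ⇒ L
n=10: can move to 5, which is L ⇒ W
n=11: the only move is to 10(W), a W ⇒ L
n=12: can move to 11, which is L ⇒ W
n=13: the only move is to 12(W), a W ⇒ L
n=14: can move to 7, which is L ⇒ W
n=15: can move to 5, which is L ⇒ W
n=16: moves to 8(W), 15(W); every one is W ⇒ L
n=17: can move to 16, which is L ⇒ W
n=18: can move to 9, which is L ⇒ W
From 18, the L positions reachable in one move are: 9.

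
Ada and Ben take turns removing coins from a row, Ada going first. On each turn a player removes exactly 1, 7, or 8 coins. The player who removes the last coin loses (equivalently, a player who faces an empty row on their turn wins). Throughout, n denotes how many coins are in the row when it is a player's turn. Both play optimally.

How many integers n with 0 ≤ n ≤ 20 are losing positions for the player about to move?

7

Use the standard recursion: the mover wins at a terminal position; elsewhere, the mover wins exactly when some move hands the opponent an L position.
n=0: no move; the opponent has just taken the last coin and therefore loses → W
n=1: →0(W) only, which is W, so L
n=2: →1(L), so W
n=3: →2(W) only, which is W, so L
n=4: →3(L), so W
n=5: →4(W) only, which is W, so L
n=6: →5(L), so W
n=7: →6(W), 0(W) — all W, so L
n=8: →7(L), so W
n=9: →1(L), so W
n=10: →3(L), so W
n=11: →3(L), so W
n=12: →5(L), so W
n=13: →5(L), so W
n=14: →7(L), so W
n=15: →7(L), so W
n=16: →15(W), 9(W), 8(W) — all W, so L
n=17: →16(L), so W
n=18: →17(W), 11(W), 10(W) — all W, so L
n=19: →18(L), so W
n=20: →19(W), 13(W), 12(W) — all W, so L
L entries with 0 ≤ n ≤ 20: n = 1, 3, 5, 7, 16, 18, 20; that makes 7.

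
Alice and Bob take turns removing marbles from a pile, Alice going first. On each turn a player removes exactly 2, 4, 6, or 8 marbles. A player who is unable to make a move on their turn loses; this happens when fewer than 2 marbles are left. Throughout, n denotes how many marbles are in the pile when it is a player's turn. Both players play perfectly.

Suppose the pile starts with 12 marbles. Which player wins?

Alice wins.

Positions with no move are L. A position that does have a move is losing for the player to move precisely when every available move leads to a winning position for the opponent. Fill in the labels:
n=0: no move → L
n=1: no move → L
n=2: →0(L), so W
n=3: →1(L), so W
n=4: →0(L), so W
n=5: →1(L), so W
n=6: →0(L), so W
n=7: →1(L), so W
n=8: →0(L), so W
n=9: →1(L), so W
n=10: →8(W), 6(W), 4(W), 2(W) — all W, so L
n=11: →9(W), 7(W), 5(W), 3(W) — all W, so L
n=12: →10(L), so W
The starting position 12 is W: Alice should remove 2, leaving 10, handing over an L position.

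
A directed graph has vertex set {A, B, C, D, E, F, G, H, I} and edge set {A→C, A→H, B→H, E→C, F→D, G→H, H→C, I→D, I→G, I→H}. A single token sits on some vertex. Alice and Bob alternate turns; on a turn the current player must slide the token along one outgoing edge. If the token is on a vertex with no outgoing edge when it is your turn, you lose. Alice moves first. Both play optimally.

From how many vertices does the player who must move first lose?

Classify positions by backward induction: terminal positions (no move available) are L. From any other position, the mover wins iff some move reaches an L.
Every edge goes from a vertex to one that appears earlier in the order C, D, H, B, G, F, E, A, I, so processing vertices in that order labels each vertex after all of its successors.
C: no outgoing edge → L
D: no outgoing edge → L
H: reaches L-position C → W
B: only reaches H(W), which is W → L
G: only reaches H(W), which is W → L
F: reaches L-position D → W
E: reaches L-position C → W
A: reaches L-position C → W
I: reaches L-position G → W
The L vertices are B, C, D, G; that is 4 in all.

4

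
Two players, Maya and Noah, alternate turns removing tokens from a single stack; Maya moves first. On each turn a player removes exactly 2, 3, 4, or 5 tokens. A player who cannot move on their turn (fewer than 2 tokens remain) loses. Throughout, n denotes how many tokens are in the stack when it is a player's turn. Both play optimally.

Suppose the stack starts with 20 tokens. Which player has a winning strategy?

Maya wins.

Compute win/loss labels from the base case upward. A position with no move is L. Any other position is W if it can reach an L in one move, else L.
n=0: no move → L
n=1: no move → L
n=2: reaches L-position 0 → W
n=3: reaches L-position 1 → W
n=4: reaches L-position 1 → W
n=5: reaches L-position 1 → W
n=6: reaches L-position 1 → W
n=7: only reaches 5(W), 4(W), 3(W), 2(W), all W → L
n=8: only reaches 6(W), 5(W), 4(W), 3(W), all W → L
n=9: reaches L-position 7 → W
n=10: reaches L-position 8 → W
n=11: reaches L-position 8 → W
n=12: reaches L-position 8 → W
n=13: reaches L-position 8 → W
n=14: only reaches 12(W), 11(W), 10(W), 9(W), all W → L
n=15: only reaches 13(W), 12(W), 11(W), 10(W), all W → L
n=16: reaches L-position 14 → W
n=17: reaches L-position 15 → W
n=18: reaches L-position 15 → W
n=19: reaches L-position 15 → W
n=20: reaches L-position 15 → W
The starting position 20 is W: Maya should remove 5, leaving 15, handing over an L position.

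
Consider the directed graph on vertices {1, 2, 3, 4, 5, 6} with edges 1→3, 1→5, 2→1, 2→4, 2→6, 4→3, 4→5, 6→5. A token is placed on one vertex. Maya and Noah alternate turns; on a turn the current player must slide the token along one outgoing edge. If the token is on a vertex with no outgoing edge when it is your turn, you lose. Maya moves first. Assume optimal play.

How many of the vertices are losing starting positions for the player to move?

3

Use the standard recursion: the mover loses at a terminal position; elsewhere, the mover wins exactly when some move hands the opponent an L position.
Every edge goes from a vertex to one that appears earlier in the order 3, 5, 1, 4, 6, 2, so processing vertices in that order labels each vertex after all of its successors.
3: no outgoing edge → L
5: no outgoing edge → L
1: reaches L-position 5 → W
4: reaches L-position 5 → W
6: reaches L-position 5 → W
2: only reaches 6(W), 4(W), 1(W), all W → L
The L vertices are 2, 3, 5; that is 3 in all.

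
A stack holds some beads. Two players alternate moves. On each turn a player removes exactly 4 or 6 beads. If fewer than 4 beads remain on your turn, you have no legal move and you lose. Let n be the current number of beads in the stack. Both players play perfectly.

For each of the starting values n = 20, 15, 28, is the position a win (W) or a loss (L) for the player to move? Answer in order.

Use the standard recursion: the mover loses at a terminal position; elsewhere, the mover wins exactly when some move hands the opponent an L position.
n=0: no move → L
n=1: no move → L
n=2: no move → L
n=3: no move → L
n=4: reaches L-position 0 → W
n=5: reaches L-position 1 → W
n=6: reaches L-position 2 → W
n=7: reaches L-position 3 → W
n=8: reaches L-position 2 → W
n=9: reaches L-position 3 → W
n=10: only reaches 6(W), 4(W), all W → L
n=11: only reaches 7(W), 5(W), all W → L
n=12: only reaches 8(W), 6(W), all W → L
n=13: only reaches 9(W), 7(W), all W → L
n=14: reaches L-position 10 → W
n=15: reaches L-position 11 → W
n=16: reaches L-position 12 → W
n=17: reaches L-position 13 → W
n=18: reaches L-position 12 → W
n=19: reaches L-position 13 → W
n=20: only reaches 16(W), 14(W), all W → L
n=21: only reaches 17(W), 15(W), all W → L
n=22: only reaches 18(W), 16(W), all W → L
n=23: only reaches 19(W), 17(W), all W → L
n=24: reaches L-position 20 → W
n=25: reaches L-position 21 → W
n=26: reaches L-position 22 → W
n=27: reaches L-position 23 → W
n=28: reaches L-position 22 → W

20: L, 15: W, 28: W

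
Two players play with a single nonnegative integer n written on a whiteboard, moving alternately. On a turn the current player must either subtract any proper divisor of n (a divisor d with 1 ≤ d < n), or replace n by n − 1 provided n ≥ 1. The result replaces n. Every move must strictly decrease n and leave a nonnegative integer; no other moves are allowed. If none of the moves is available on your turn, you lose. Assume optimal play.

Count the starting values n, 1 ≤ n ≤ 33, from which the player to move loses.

Classify positions by backward induction: terminal positions (no move available) are L. From any other position, the mover wins iff some move reaches an L.
n=0: no move → L
n=1: W (go to 0, an L position)
n=2: L (sole option 1(W) is W)
n=3: W (go to 2, an L position)
n=4: W (go to 2, an L position)
n=5: L (sole option 4(W) is W)
n=6: W (go to 5, an L position)
n=7: L (sole option 6(W) is W)
n=8: W (go to 7, an L position)
n=9: L (options 6(W), 8(W) are all W)
n=10: W (go to 5, an L position)
n=11: L (sole option 10(W) is W)
n=12: W (go to 9, an L position)
n=13: L (sole option 12(W) is W)
n=14: W (go to 7, an L position)
n=15: L (options 10(W), 12(W), 14(W) are all W)
n=16: W (go to 15, an L position)
n=17: L (sole option 16(W) is W)
n=18: W (go to 9, an L position)
n=19: L (sole option 18(W) is W)
n=20: W (go to 15, an L position)
n=21: L (options 14(W), 18(W), 20(W) are all W)
n=22: W (go to 11, an L position)
n=23: L (sole option 22(W) is W)
n=24: W (go to 21, an L position)
n=25: L (options 20(W), 24(W) are all W)
n=26: W (go to 13, an L position)
n=27: L (options 18(W), 24(W), 26(W) are all W)
n=28: W (go to 21, an L position)
n=29: L (sole option 28(W) is W)
n=30: W (go to 15, an L position)
n=31: L (sole option 30(W) is W)
n=32: W (go to 31, an L position)
n=33: L (options 22(W), 30(W), 32(W) are all W)
L entries with 1 ≤ n ≤ 33 (n=0 is outside the asked range and is not counted): n = 2, 5, 7, 9, 11, 13, 15, 17, 19, 21, 23, 25, 27, 29, 31, 33; that makes 16.

16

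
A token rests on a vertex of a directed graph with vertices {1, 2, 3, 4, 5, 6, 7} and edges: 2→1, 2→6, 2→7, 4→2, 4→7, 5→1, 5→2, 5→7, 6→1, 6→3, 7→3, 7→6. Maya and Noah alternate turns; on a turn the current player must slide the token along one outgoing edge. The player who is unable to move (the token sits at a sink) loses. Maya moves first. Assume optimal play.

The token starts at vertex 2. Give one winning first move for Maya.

Compute win/loss labels from the base case upward. A position with no move is L. Any other position is W if it can reach an L in one move, else L.
Every edge goes from a vertex to one that appears earlier in the order 1, 3, 6, 7, 2, 4, 5, so processing vertices in that order labels each vertex after all of its successors.
1: no outgoing edge → L
3: no outgoing edge → L
6: W (go to 3, an L position)
7: W (go to 3, an L position)
2: W (go to 1, an L position)
4: L (options 2(W), 7(W) are all W)
5: W (go to 1, an L position)
From 2, the L positions reachable in one move are: 1.

Move to 1.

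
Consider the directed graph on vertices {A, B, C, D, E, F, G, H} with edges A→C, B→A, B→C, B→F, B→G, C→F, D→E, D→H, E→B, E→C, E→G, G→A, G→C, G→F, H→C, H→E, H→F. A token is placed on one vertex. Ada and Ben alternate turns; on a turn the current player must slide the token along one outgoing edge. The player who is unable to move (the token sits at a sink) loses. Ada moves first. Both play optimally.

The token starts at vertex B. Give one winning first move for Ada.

Move to A.

Work bottom-up. With no move the player to move loses. Otherwise the position is W if at least one move leads to an L position for the opponent, and L if every move leads to a W.
Every edge goes from a vertex to one that appears earlier in the order F, C, A, G, B, E, H, D, so processing vertices in that order labels each vertex after all of its successors.
F: no outgoing edge → L
C: reaches L-position F → W
A: only reaches C(W), which is W → L
G: reaches L-position A → W
B: reaches L-position A → W
E: only reaches B(W), G(W), C(W), all W → L
H: reaches L-position E → W
D: reaches L-position E → W
From B, the L positions reachable in one move are: A, F. Any move reaching one of these is winning.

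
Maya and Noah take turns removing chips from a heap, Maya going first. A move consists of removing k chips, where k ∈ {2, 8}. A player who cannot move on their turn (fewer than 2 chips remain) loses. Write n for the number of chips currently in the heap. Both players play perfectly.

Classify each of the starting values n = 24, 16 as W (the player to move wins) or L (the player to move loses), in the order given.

Use the standard recursion: the mover loses at a terminal position; elsewhere, the mover wins exactly when some move hands the opponent an L position.
n=0: no move → L
n=1: no move → L
n=2: can move to 0, which is L ⇒ W
n=3: can move to 1, which is L ⇒ W
n=4: the only move is to 2(W), a W ⇒ L
n=5: the only move is to 3(W), a W ⇒ L
n=6: can move to 4, which is L ⇒ W
n=7: can move to 5, which is L ⇒ W
n=8: can move to 0, which is L ⇒ W
n=9: can move to 1, which is L ⇒ W
n=10: moves to 8(W), 2(W); every one is W ⇒ L
n=11: moves to 9(W), 3(W); every one is W ⇒ L
n=12: can move to 10, which is L ⇒ W
n=13: can move to 11, which is L ⇒ W
n=14: moves to 12(W), 6(W); every one is W ⇒ L
n=15: moves to 13(W), 7(W); every one is W ⇒ L
n=16: can move to 14, which is L ⇒ W
n=17: can move to 15, which is L ⇒ W
n=18: can move to 10, which is L ⇒ W
n=19: can move to 11, which is L ⇒ W
n=20: moves to 18(W), 12(W); every one is W ⇒ L
n=21: moves to 19(W), 13(W); every one is W ⇒ L
n=22: can move to 20, which is L ⇒ W
n=23: can move to 21, which is L ⇒ W
n=24: moves to 22(W), 16(W); every one is W ⇒ L

24: L, 16: W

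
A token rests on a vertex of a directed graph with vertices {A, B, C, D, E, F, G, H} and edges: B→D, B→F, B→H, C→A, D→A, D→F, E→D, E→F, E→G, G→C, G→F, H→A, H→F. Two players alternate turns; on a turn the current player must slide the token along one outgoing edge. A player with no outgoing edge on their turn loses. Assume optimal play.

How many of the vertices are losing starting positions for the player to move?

2

Compute win/loss labels from the base case upward. A position with no move is L. Any other position is W if it can reach an L in one move, else L.
Every edge goes from a vertex to one that appears earlier in the order A, F, D, H, B, C, G, E, so processing vertices in that order labels each vertex after all of its successors.
A: no outgoing edge → L
F: no outgoing edge → L
D: reaches L-position F → W
H: reaches L-position F → W
B: reaches L-position F → W
C: reaches L-position A → W
G: reaches L-position F → W
E: reaches L-position F → W
The L vertices are A, F; that is 2 in all.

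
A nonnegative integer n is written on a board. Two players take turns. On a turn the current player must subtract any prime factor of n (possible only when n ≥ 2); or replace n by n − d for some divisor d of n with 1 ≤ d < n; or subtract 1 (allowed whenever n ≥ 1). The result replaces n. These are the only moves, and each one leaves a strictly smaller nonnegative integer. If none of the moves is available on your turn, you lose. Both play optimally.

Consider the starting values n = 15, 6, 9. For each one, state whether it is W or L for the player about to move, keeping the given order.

Work bottom-up. With no move the player to move loses. Otherwise the position is W if at least one move leads to an L position for the opponent, and L if every move leads to a W.
n=0: no move → L
n=1: →0(L), so W
n=2: →0(L), so W
n=3: →0(L), so W
n=4: →2(W), 3(W) — all W, so L
n=5: →0(L), so W
n=6: →4(L), so W
n=7: →0(L), so W
n=8: →4(L), so W
n=9: →6(W), 8(W) — all W, so L
n=10: →9(L), so W
n=11: →0(L), so W
n=12: →9(L), so W
n=13: →0(L), so W
n=14: →7(W), 12(W), 13(W) — all W, so L
n=15: →14(L), so W

15: W, 6: W, 9: L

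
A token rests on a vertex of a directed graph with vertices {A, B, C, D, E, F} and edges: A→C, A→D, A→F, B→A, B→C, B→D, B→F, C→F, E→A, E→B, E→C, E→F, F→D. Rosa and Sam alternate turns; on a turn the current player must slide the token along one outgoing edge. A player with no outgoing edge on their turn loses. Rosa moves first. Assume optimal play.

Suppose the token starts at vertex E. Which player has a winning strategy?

Compute win/loss labels from the base case upward. A position with no move is L. Any other position is W if it can reach an L in one move, else L.
Every edge goes from a vertex to one that appears earlier in the order D, F, C, A, B, E, so processing vertices in that order labels each vertex after all of its successors.
D: no outgoing edge → L
F: reaches L-position D → W
C: only reaches F(W), which is W → L
A: reaches L-position C → W
B: reaches L-position C → W
E: reaches L-position C → W
From E Rosa can move to C, reaching an L position.

Rosa wins.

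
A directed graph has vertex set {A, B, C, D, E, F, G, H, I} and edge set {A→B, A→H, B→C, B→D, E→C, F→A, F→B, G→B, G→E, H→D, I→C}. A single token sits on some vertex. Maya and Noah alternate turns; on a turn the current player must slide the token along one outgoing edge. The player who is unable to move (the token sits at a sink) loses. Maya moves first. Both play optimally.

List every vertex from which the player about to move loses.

A, C, D, G

Build the W/L table. Terminal = L. A non-terminal position is W if it has a move to some L; otherwise it is L.
Every edge goes from a vertex to one that appears earlier in the order C, D, B, I, E, H, A, F, G, so processing vertices in that order labels each vertex after all of its successors.
C: no outgoing edge → L
D: no outgoing edge → L
B: reaches L-position D → W
I: reaches L-position C → W
E: reaches L-position C → W
H: reaches L-position D → W
A: only reaches H(W), B(W), all W → L
F: reaches L-position A → W
G: only reaches E(W), B(W), all W → L
Reading off the rows marked L gives the requested list; there are 4 such vertices.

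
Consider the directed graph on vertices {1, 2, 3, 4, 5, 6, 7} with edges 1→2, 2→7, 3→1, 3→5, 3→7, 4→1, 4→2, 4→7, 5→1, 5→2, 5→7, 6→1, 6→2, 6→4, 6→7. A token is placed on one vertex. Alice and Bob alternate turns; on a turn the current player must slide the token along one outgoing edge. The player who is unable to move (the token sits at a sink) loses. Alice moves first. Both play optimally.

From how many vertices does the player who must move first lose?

2

Positions with no move are L. A position that does have a move is losing for the player to move precisely when every available move leads to a winning position for the opponent. Fill in the labels:
Every edge goes from a vertex to one that appears earlier in the order 7, 2, 1, 4, 6, 5, 3, so processing vertices in that order labels each vertex after all of its successors.
7: no outgoing edge → L
2: W (go to 7, an L position)
1: L (sole option 2(W) is W)
4: W (go to 1, an L position)
6: W (go to 1, an L position)
5: W (go to 1, an L position)
3: W (go to 1, an L position)
The L vertices are 1, 7; that is 2 in all.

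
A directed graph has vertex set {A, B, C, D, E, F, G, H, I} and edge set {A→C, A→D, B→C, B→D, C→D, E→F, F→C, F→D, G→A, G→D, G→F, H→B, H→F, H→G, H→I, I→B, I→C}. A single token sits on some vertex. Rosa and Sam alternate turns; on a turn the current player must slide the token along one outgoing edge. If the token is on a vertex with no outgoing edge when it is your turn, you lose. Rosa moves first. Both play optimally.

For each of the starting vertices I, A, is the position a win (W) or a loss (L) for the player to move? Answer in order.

I: L, A: W

Compute win/loss labels from the base case upward. A position with no move is L. Any other position is W if it can reach an L in one move, else L.
Every edge goes from a vertex to one that appears earlier in the order D, C, A, F, B, G, I, E, H, so processing vertices in that order labels each vertex after all of its successors.
D: no outgoing edge → L
C: reaches L-position D → W
A: reaches L-position D → W
F: reaches L-position D → W
B: reaches L-position D → W
G: reaches L-position D → W
I: only reaches B(W), C(W), all W → L
E: only reaches F(W), which is W → L
H: reaches L-position I → W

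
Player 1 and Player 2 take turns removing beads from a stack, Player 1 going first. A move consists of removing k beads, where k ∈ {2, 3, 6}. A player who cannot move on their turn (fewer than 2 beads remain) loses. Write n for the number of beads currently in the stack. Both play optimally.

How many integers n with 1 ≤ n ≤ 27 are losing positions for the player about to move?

9

Use the standard recursion: the mover loses at a terminal position; elsewhere, the mover wins exactly when some move hands the opponent an L position.
n=0: no move → L
n=1: no move → L
n=2: reaches L-position 0 → W
n=3: reaches L-position 1 → W
n=4: reaches L-position 1 → W
n=5: only reaches 3(W), 2(W), all W → L
n=6: reaches L-position 0 → W
n=7: reaches L-position 5 → W
n=8: reaches L-position 5 → W
n=9: only reaches 7(W), 6(W), 3(W), all W → L
n=10: only reaches 8(W), 7(W), 4(W), all W → L
n=11: reaches L-position 9 → W
n=12: reaches L-position 10 → W
n=13: reaches L-position 10 → W
n=14: only reaches 12(W), 11(W), 8(W), all W → L
n=15: reaches L-position 9 → W
n=16: reaches L-position 14 → W
n=17: reaches L-position 14 → W
n=18: only reaches 16(W), 15(W), 12(W), all W → L
n=19: only reaches 17(W), 16(W), 13(W), all W → L
n=20: reaches L-position 18 → W
n=21: reaches L-position 19 → W
n=22: reaches L-position 19 → W
n=23: only reaches 21(W), 20(W), 17(W), all W → L
n=24: reaches L-position 18 → W
n=25: reaches L-position 23 → W
n=26: reaches L-position 23 → W
n=27: only reaches 25(W), 24(W), 21(W), all W → L
L entries with 1 ≤ n ≤ 27 (n=0 is outside the asked range and is not counted): n = 1, 5, 9, 10, 14, 18, 19, 23, 27; that makes 9.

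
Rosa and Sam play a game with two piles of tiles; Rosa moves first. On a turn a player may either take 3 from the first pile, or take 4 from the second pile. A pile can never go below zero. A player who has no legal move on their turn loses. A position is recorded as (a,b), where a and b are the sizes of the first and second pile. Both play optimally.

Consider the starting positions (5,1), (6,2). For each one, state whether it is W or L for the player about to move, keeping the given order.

Work bottom-up. With no move the player to move loses. Otherwise the position is W if at least one move leads to an L position for the opponent, and L if every move leads to a W.
No move ever increases a pile, so every position that can arise here has a ≤ 6 and b ≤ 2; it is enough to label the cells with 0 ≤ a ≤ 6 and 0 ≤ b ≤ 2.
Every move lowers a or b (never raises either), so fill the grid row by row in increasing a, and left to right within a row: each cell's successors are then already labelled.
      b=0  b=1  b=2
a=0:    L    L    L
a=1:    L    L    L
a=2:    L    L    L
a=3:    W    W    W
a=4:    W    W    W
a=5:    W    W    W
a=6:    L    L    L
Cells with no legal move (terminal, hence L): (0,0), (0,1), (0,2), (1,0), (1,1), (1,2), (2,0), (2,1), (2,2).
The remaining L cells, each justified by listing all of its moves:
(6,0): the only move is to (3,0)(W), a W ⇒ L
(6,1): the only move is to (3,1)(W), a W ⇒ L
(6,2): the only move is to (3,2)(W), a W ⇒ L
Every other cell has at least one move into one of the L cells above, so it is W.
(5,1): the move to (2,1) reaches an L cell, so W
(6,2): one of the L cells justified above, so L

(5,1): W, (6,2): L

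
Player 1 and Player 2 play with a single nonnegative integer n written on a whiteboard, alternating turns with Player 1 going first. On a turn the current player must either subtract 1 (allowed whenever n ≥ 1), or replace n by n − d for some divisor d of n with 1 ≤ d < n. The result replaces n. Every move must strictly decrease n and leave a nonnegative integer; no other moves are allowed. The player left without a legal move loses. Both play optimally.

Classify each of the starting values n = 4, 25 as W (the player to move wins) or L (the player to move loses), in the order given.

4: W, 25: L

Build the W/L table. Terminal = L. A non-terminal position is W if it has a move to some L; otherwise it is L.
n=0: no move → L
n=1: →0(L), so W
n=2: →1(W) only, which is W, so L
n=3: →2(L), so W
n=4: →2(L), so W
n=5: →4(W) only, which is W, so L
n=6: →5(L), so W
n=7: →6(W) only, which is W, so L
n=8: →7(L), so W
n=9: →6(W), 8(W) — all W, so L
n=10: →5(L), so W
n=11: →10(W) only, which is W, so L
n=12: →9(L), so W
n=13: →12(W) only, which is W, so L
n=14: →7(L), so W
n=15: →10(W), 12(W), 14(W) — all W, so L
n=16: →15(L), so W
n=17: →16(W) only, which is W, so L
n=18: →9(L), so W
n=19: →18(W) only, which is W, so L
n=20: →15(L), so W
n=21: →14(W), 18(W), 20(W) — all W, so L
n=22: →11(L), so W
n=23: →22(W) only, which is W, so L
n=24: →21(L), so W
n=25: →20(W), 24(W) — all W, so L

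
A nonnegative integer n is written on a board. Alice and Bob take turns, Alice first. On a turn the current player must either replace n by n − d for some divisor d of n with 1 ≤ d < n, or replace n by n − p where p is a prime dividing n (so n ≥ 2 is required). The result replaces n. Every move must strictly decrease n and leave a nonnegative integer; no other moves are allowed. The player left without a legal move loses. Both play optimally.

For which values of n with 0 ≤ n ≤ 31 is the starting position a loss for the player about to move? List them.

Build the W/L table. Terminal = L. A non-terminal position is W if it has a move to some L; otherwise it is L.
n=0: no move → L
n=1: no move → L
n=2: reaches L-position 0 → W
n=3: reaches L-position 0 → W
n=4: only reaches 2(W), 3(W), all W → L
n=5: reaches L-position 0 → W
n=6: reaches L-position 4 → W
n=7: reaches L-position 0 → W
n=8: reaches L-position 4 → W
n=9: only reaches 6(W), 8(W), all W → L
n=10: reaches L-position 9 → W
n=11: reaches L-position 0 → W
n=12: reaches L-position 9 → W
n=13: reaches L-position 0 → W
n=14: only reaches 7(W), 12(W), 13(W), all W → L
n=15: reaches L-position 14 → W
n=16: reaches L-position 14 → W
n=17: reaches L-position 0 → W
n=18: reaches L-position 9 → W
n=19: reaches L-position 0 → W
n=20: only reaches 10(W), 15(W), 16(W), 18(W), 19(W), all W → L
n=21: reaches L-position 14 → W
n=22: reaches L-position 20 → W
n=23: reaches L-position 0 → W
n=24: reaches L-position 20 → W
n=25: reaches L-position 20 → W
n=26: only reaches 13(W), 24(W), 25(W), all W → L
n=27: reaches L-position 26 → W
n=28: reaches L-position 14 → W
n=29: reaches L-position 0 → W
n=30: reaches L-position 20 → W
n=31: reaches L-position 0 → W
Reading off the rows marked L gives the requested list; there are 7 such values of n.

0, 1, 4, 9, 14, 20, 26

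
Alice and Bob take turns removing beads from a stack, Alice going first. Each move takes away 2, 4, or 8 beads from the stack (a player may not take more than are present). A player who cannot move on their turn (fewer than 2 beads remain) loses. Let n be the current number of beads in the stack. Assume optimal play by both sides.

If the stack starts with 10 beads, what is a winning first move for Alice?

Compute win/loss labels from the base case upward. A position with no move is L. Any other position is W if it can reach an L in one move, else L.
n=0: no move → L
n=1: no move → L
n=2: W (go to 0, an L position)
n=3: W (go to 1, an L position)
n=4: W (go to 0, an L position)
n=5: W (go to 1, an L position)
n=6: L (options 4(W), 2(W) are all W)
n=7: L (options 5(W), 3(W) are all W)
n=8: W (go to 6, an L position)
n=9: W (go to 7, an L position)
n=10: W (go to 6, an L position)
From 10, the L positions reachable in one move are: 6.

Remove 4, leaving 6.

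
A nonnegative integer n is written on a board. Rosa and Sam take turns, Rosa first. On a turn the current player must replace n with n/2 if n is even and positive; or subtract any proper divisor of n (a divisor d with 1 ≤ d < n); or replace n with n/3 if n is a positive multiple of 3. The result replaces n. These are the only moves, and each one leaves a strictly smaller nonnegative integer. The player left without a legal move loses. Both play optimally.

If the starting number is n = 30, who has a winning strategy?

Label each position W (a win for the player to move) or L (a loss). A position with no legal move is L; any other position is W exactly when some move reaches an L, and L when every move reaches a W.
n=0: no move → L
n=1: no move → L
n=2: W (go to 1, an L position)
n=3: W (go to 1, an L position)
n=4: L (options 2(W), 3(W) are all W)
n=5: W (go to 4, an L position)
n=6: W (go to 4, an L position)
n=7: L (sole option 6(W) is W)
n=8: W (go to 4, an L position)
n=9: L (options 3(W), 6(W), 8(W) are all W)
n=10: W (go to 9, an L position)
n=11: L (sole option 10(W) is W)
n=12: W (go to 4, an L position)
n=13: L (sole option 12(W) is W)
n=14: W (go to 7, an L position)
n=15: L (options 5(W), 10(W), 12(W), 14(W) are all W)
n=16: W (go to 15, an L position)
n=17: L (sole option 16(W) is W)
n=18: W (go to 9, an L position)
n=19: L (sole option 18(W) is W)
n=20: W (go to 15, an L position)
n=21: W (go to 7, an L position)
n=22: W (go to 11, an L position)
n=23: L (sole option 22(W) is W)
n=24: W (go to 23, an L position)
n=25: L (options 20(W), 24(W) are all W)
n=26: W (go to 13, an L position)
n=27: W (go to 9, an L position)
n=28: L (options 14(W), 21(W), 24(W), 26(W), 27(W) are all W)
n=29: W (go to 28, an L position)
n=30: W (go to 15, an L position)
From 30 Rosa can move to 15, reaching an L position.

Rosa wins.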